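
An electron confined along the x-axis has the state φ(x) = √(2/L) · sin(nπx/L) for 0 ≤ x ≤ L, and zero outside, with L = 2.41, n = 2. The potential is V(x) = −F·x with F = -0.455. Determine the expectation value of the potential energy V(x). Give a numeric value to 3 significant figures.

⟨V⟩ = ∫ V(x)·|φ|² dx.
With sin²θ = (1 − cos2θ)/2 on 0 ≤ x ≤ L: ∫sin²(nπx/L) dx = L/2, ∫x·sin²(nπx/L) dx = L²/4, ∫x²·sin²(nπx/L) dx = L³·(1/6 − 1/(4n²π²)); higher powers xᵏ the same way, integrating xᵏ·cos(2nπx/L) by parts.
⟨V⟩ = 0.54828.

0.548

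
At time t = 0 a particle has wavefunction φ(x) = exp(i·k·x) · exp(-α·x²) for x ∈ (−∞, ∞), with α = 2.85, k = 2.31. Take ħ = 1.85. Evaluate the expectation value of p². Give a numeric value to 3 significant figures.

28.0

p² φ = −ħ² d²φ/dx²; ⟨p²⟩ = −ħ² ∫ φ*·φ'' dx / ∫|φ|² dx.
Gaussian moments: ∫x^(2j)·e^(−2αx²) dx = (2j−1)!!/(4α)^j · √(π/(2α)), odd powers integrate to 0; here √(π/(2α)) = 0.74240. Derivatives: φ′ = (ik − 2αx)·φ, φ″ = ((ik − 2αx)² − 2α)·φ; the odd-in-x pieces drop out.
State is unnormalized: ∫|φ|² dx = 0.74240, and ∫φ*·(−ħ² φ'') dx = 20.800, so ⟨p²⟩ = 20.800 / 0.74240.
⟨p²⟩ = 28.017.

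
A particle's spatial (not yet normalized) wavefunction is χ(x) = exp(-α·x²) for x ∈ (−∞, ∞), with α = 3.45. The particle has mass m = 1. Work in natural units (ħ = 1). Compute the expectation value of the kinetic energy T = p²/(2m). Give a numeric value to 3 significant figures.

1.73

T = −(ħ²/2m) d²/dx², so ⟨T⟩ = −(ħ²/2m) ∫ χ*·χ'' dx / ∫|χ|² dx; with m = 1.
Gaussian moments: ∫x^(2j)·e^(−2αx²) dx = (2j−1)!!/(4α)^j · √(π/(2α)), odd powers integrate to 0; here √(π/(2α)) = 0.67476. Derivatives: d/dx e^(−αx²) = −2αx·e^(−αx²), d²/dx² e^(−αx²) = (4α²x² − 2α)·e^(−αx²).
State is unnormalized: ∫|χ|² dx = 0.67476, and ∫χ*·(−ħ²/2m · χ'') dx = 1.1640, so ⟨T⟩ = 1.1640 / 0.67476.
⟨T⟩ = 1.7250.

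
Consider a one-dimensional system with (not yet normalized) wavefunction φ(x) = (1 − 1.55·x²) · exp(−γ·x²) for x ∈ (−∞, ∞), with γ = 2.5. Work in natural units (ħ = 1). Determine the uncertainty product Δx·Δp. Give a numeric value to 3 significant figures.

0.523

Δx = √(⟨x²⟩−⟨x⟩²), Δp = √(⟨p²⟩−⟨p⟩²).
Expand each integrand as polynomial × e^(−2γx²) and use ∫x^(2j)·e^(−2γx²) dx = (2j−1)!!/(4γ)^j · √(π/(2γ)), odd powers → 0; here √(π/(2γ)) = 0.79267. Differentiate with the product rule, d/dx e^(−γx²) = −2γx·e^(−γx²).
Normalization: ∫|φ|² dx = 0.60407.
⟨x⟩ = 0.0000, ⟨x²⟩ = 0.056474 ⇒ Δx = 0.23764.
⟨p⟩ = 0.0000, ⟨p²⟩ = 4.8492 ⇒ Δp = 2.2021.
Δx·Δp = 0.52331.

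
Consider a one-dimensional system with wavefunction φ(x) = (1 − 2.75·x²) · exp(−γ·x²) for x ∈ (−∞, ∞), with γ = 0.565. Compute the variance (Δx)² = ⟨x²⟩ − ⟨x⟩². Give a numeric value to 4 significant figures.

2.340

Compute ⟨x⟩ and ⟨x²⟩ separately, then (Δx)² = ⟨x²⟩ − ⟨x⟩².
Expand each integrand as polynomial × e^(−2γx²) and use ∫x^(2j)·e^(−2γx²) dx = (2j−1)!!/(4γ)^j · √(π/(2γ)), odd powers → 0; here √(π/(2γ)) = 1.6674.
Normalization: ∫|φ|² dx = 5.0160.
⟨x⟩ = 0.0000 and ⟨x²⟩ = 2.3400.
(Δx)² = 2.3400 − (0.0000)² = 2.3400.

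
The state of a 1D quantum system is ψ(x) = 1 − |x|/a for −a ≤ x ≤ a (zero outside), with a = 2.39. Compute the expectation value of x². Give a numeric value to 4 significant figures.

0.5712

⟨x²⟩ = ∫ x²·|ψ|² dx / ∫|ψ|² dx (integrals over the domain).
ψ is even, so ∫ over [−a, a] = 2∫₀ᵃ with ψ = 1 − x/a there: ∫₀ᵃ (1 − x/a)² dx = a/3, ∫₀ᵃ x²(1 − x/a)² dx = a³/30, ∫₀ᵃ x⁴(1 − x/a)² dx = a⁵/105.
State is unnormalized: ∫|ψ|² dx = 1.5933, and ∫ψ*·x²·ψ dx = 0.91013, so ⟨x²⟩ = 0.91013 / 1.5933.
⟨x²⟩ = 0.57121.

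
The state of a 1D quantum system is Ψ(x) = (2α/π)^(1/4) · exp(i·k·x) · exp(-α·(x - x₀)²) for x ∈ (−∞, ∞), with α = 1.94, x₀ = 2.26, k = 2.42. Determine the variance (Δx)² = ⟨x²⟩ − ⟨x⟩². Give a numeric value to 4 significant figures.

0.1289

Compute ⟨x⟩ and ⟨x²⟩ separately, then (Δx)² = ⟨x²⟩ − ⟨x⟩².
Gaussian moments (u = x − x₀): ∫u^(2j)·e^(−2αu²) du = (2j−1)!!/(4α)^j · √(π/(2α)), odd powers integrate to 0; here √(π/(2α)) = 0.89983.
⟨x⟩ = 2.2600 and ⟨x²⟩ = 5.2365.
(Δx)² = 5.2365 − (2.2600)² = 0.12887.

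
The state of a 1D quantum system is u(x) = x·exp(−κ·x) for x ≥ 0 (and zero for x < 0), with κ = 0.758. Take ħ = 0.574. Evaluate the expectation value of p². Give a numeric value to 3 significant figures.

p² u = −ħ² d²u/dx²; ⟨p²⟩ = −ħ² ∫ u*·u'' dx / ∫|u|² dx.
Differentiate x·exp(−κ·x) with the product rule; every integrand then reduces to terms xʲ·e^(−2κx) on [0, ∞), with ∫₀^∞ xʲ·e^(−2κx) dx = j!/(2κ)^(j+1).
State is unnormalized: ∫|u|² dx = 0.57403, and ∫u*·(−ħ² u'') dx = 0.10867, so ⟨p²⟩ = 0.10867 / 0.57403.
⟨p²⟩ = 0.18931.

0.189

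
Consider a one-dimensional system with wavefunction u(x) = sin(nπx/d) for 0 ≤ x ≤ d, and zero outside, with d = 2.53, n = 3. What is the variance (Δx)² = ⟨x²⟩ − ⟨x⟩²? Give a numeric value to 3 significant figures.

0.497

Compute ⟨x⟩ and ⟨x²⟩ separately, then (Δx)² = ⟨x²⟩ − ⟨x⟩².
With sin²θ = (1 − cos2θ)/2 on 0 ≤ x ≤ d: ∫sin²(nπx/d) dx = d/2, ∫x·sin²(nπx/d) dx = d²/4, ∫x²·sin²(nπx/d) dx = d³·(1/6 − 1/(4n²π²)); higher powers xᵏ the same way, integrating xᵏ·cos(2nπx/d) by parts.
Normalization: ∫|u|² dx = 1.2650.
⟨x⟩ = 1.2650 and ⟨x²⟩ = 2.0976.
(Δx)² = 2.0976 − (1.2650)² = 0.49738.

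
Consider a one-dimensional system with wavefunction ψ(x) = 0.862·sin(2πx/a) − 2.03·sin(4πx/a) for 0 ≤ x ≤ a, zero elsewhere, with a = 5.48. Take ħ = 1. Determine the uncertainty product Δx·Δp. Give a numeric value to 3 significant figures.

Δx = √(⟨x²⟩−⟨x⟩²), Δp = √(⟨p²⟩−⟨p⟩²).
On 0 ≤ x ≤ a (j ≠ l): ∫sin²(jπx/a) dx = a/2, ∫sin(jπx/a)·sin(lπx/a) dx = 0; diagonal moments ∫x·sin²(jπx/a) dx = a²/4, ∫x²·sin²(jπx/a) dx = a³·(1/6 − 1/(4j²π²)); cross terms ∫x·sin(jπx/a)·sin(lπx/a) dx = 0 for j + l even and −4jla²/(π²(j² − l²)²) for j + l odd, ∫x²·sin(jπx/a)·sin(lπx/a) dx = (−1)^(j+l)·4jla³/(π²(j² − l²)²); higher powers the same way via product-to-sum and parts. d²/dx² sin(jπx/a) = −(jπ/a)²·sin(jπx/a); on 0 ≤ x ≤ a, ∫sin²(jπx/a) dx = a/2 and ∫sin(jπx/a)·sin(lπx/a) dx = 0 for j ≠ l, so only diagonal terms survive in ∫|ψ|² and ∫ψ·ψ″; ∫ψ·ψ′ dx = [ψ²/2] between the walls = 0.
Normalization: ∫|ψ|² dx = 13.327.
⟨x⟩ = 2.7400, ⟨x²⟩ = 8.8984 ⇒ Δx = 1.1793.
⟨p⟩ = 0.0000, ⟨p²⟩ = 4.6560 ⇒ Δp = 2.1578.
Δx·Δp = 2.5447.

2.54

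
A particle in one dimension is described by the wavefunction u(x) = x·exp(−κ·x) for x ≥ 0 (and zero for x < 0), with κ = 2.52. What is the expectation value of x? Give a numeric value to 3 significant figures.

⟨x⟩ = ∫ x·|u|² dx / ∫|u|² dx (integrals over the domain).
Every integrand reduces to terms xʲ·e^(−2κx) on [0, ∞); use ∫₀^∞ xʲ·e^(−2κx) dx = j!/(2κ)^(j+1).
State is unnormalized: ∫|u|² dx = 0.015622, and ∫u*·x·u dx = 0.0092988, so ⟨x⟩ = 0.0092988 / 0.015622.
⟨x⟩ = 0.59524.

0.595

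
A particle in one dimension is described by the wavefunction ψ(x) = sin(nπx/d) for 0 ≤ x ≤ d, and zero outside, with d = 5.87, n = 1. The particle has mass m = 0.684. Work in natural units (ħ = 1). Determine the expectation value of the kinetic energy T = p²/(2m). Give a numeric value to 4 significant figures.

0.2094

T = −(ħ²/2m) d²/dx², so ⟨T⟩ = −(ħ²/2m) ∫ ψ*·ψ'' dx / ∫|ψ|² dx; with m = 0.684.
d/dx sin(nπx/d) = (nπ/d)·cos(nπx/d) and d²/dx² sin(nπx/d) = −(nπ/d)²·sin(nπx/d); on 0 ≤ x ≤ d, ∫sin²(nπx/d) dx = d/2 and ∫sin(nπx/d)·cos(nπx/d) dx = 0.
State is unnormalized: ∫|ψ|² dx = 2.9350, and ∫ψ*·(−ħ²/2m · ψ'') dx = 0.61453, so ⟨T⟩ = 0.61453 / 2.9350.
⟨T⟩ = 0.20938.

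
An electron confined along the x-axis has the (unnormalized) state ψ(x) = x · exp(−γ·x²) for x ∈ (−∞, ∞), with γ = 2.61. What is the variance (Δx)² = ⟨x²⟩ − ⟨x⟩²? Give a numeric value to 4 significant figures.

Compute ⟨x⟩ and ⟨x²⟩ separately, then (Δx)² = ⟨x²⟩ − ⟨x⟩².
Expand each integrand as polynomial × e^(−2γx²) and use ∫x^(2j)·e^(−2γx²) dx = (2j−1)!!/(4γ)^j · √(π/(2γ)), odd powers → 0; here √(π/(2γ)) = 0.77578.
Normalization: ∫|ψ|² dx = 0.074309.
⟨x⟩ = 0.0000 and ⟨x²⟩ = 0.28736.
(Δx)² = 0.28736 − (0.0000)² = 0.28736.

0.2874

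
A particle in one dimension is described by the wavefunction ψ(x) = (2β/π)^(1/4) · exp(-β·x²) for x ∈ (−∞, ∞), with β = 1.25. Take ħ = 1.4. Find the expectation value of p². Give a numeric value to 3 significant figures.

p² ψ = −ħ² d²ψ/dx²; ⟨p²⟩ = −ħ² ∫ ψ*·ψ'' dx.
Gaussian moments: ∫x^(2j)·e^(−2βx²) dx = (2j−1)!!/(4β)^j · √(π/(2β)), odd powers integrate to 0; here √(π/(2β)) = 1.1210. Derivatives: d/dx e^(−βx²) = −2βx·e^(−βx²), d²/dx² e^(−βx²) = (4β²x² − 2β)·e^(−βx²).
⟨p²⟩ = 2.4500.

2.45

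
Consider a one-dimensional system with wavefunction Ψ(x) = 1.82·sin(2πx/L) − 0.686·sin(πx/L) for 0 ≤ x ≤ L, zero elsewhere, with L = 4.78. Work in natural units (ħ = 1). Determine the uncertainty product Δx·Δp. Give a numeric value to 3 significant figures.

Δx = √(⟨x²⟩−⟨x⟩²), Δp = √(⟨p²⟩−⟨p⟩²).
On 0 ≤ x ≤ L (j ≠ l): ∫sin²(jπx/L) dx = L/2, ∫sin(jπx/L)·sin(lπx/L) dx = 0; diagonal moments ∫x·sin²(jπx/L) dx = L²/4, ∫x²·sin²(jπx/L) dx = L³·(1/6 − 1/(4j²π²)); cross terms ∫x·sin(jπx/L)·sin(lπx/L) dx = 0 for j + l even and −4jlL²/(π²(j² − l²)²) for j + l odd, ∫x²·sin(jπx/L)·sin(lπx/L) dx = (−1)^(j+l)·4jlL³/(π²(j² − l²)²); higher powers the same way via product-to-sum and parts. d²/dx² sin(jπx/L) = −(jπ/L)²·sin(jπx/L); on 0 ≤ x ≤ L, ∫sin²(jπx/L) dx = L/2 and ∫sin(jπx/L)·sin(lπx/L) dx = 0 for j ≠ l, so only diagonal terms survive in ∫|Ψ|² and ∫Ψ·Ψ″; ∫Ψ·Ψ′ dx = [Ψ²/2] between the walls = 0.
Normalization: ∫|Ψ|² dx = 9.0414.
⟨x⟩ = 2.9583, ⟨x²⟩ = 9.9353 ⇒ Δx = 1.0880.
⟨p⟩ = 0.0000, ⟨p²⟩ = 1.5666 ⇒ Δp = 1.2517.
Δx·Δp = 1.3618.

1.36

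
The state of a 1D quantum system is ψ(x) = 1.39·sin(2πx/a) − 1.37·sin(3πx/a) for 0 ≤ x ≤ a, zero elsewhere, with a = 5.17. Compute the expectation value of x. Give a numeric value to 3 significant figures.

⟨x⟩ = ∫ x·|ψ|² dx / ∫|ψ|² dx (integrals over the domain).
On 0 ≤ x ≤ a (j ≠ l): ∫sin²(jπx/a) dx = a/2, ∫sin(jπx/a)·sin(lπx/a) dx = 0; diagonal moments ∫x·sin²(jπx/a) dx = a²/4, ∫x²·sin²(jπx/a) dx = a³·(1/6 − 1/(4j²π²)); cross terms ∫x·sin(jπx/a)·sin(lπx/a) dx = 0 for j + l even and −4jla²/(π²(j² − l²)²) for j + l odd, ∫x²·sin(jπx/a)·sin(lπx/a) dx = (−1)^(j+l)·4jla³/(π²(j² − l²)²); higher powers the same way via product-to-sum and parts.
State is unnormalized: ∫|ψ|² dx = 9.8463, and ∫ψ*·x·ψ dx = 35.354, so ⟨x⟩ = 35.354 / 9.8463.
⟨x⟩ = 3.5906.

3.59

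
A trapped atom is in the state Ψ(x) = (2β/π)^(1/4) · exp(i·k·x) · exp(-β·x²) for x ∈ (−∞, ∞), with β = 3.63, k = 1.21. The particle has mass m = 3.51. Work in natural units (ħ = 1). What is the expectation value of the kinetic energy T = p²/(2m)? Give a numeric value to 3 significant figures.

0.726

T = −(ħ²/2m) d²/dx², so ⟨T⟩ = −(ħ²/2m) ∫ Ψ*·Ψ'' dx; with m = 3.51.
Gaussian moments: ∫x^(2j)·e^(−2βx²) dx = (2j−1)!!/(4β)^j · √(π/(2β)), odd powers integrate to 0; here √(π/(2β)) = 0.65782. Derivatives: Ψ′ = (ik − 2βx)·Ψ, Ψ″ = ((ik − 2βx)² − 2β)·Ψ; the odd-in-x pieces drop out.
⟨T⟩ = 0.72566.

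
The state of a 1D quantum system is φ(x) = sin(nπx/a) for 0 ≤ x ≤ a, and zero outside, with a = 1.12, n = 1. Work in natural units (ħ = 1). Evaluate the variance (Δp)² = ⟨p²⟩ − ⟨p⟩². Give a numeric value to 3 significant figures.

Compute ⟨p⟩ and ⟨p²⟩ separately; (Δp)² = ⟨p²⟩ − ⟨p⟩².
d/dx sin(nπx/a) = (nπ/a)·cos(nπx/a) and d²/dx² sin(nπx/a) = −(nπ/a)²·sin(nπx/a); on 0 ≤ x ≤ a, ∫sin²(nπx/a) dx = a/2 and ∫sin(nπx/a)·cos(nπx/a) dx = 0.
Normalization: ∫|φ|² dx = 0.56000.
⟨p⟩ = 0.0000 and ⟨p²⟩ = 7.8680.
(Δp)² = 7.8680 − (0.0000)² = 7.8680.

7.87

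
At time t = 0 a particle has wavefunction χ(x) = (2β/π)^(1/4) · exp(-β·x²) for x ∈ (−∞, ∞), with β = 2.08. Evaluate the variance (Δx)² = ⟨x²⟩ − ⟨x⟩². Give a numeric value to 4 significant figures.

0.1202

Compute ⟨x⟩ and ⟨x²⟩ separately, then (Δx)² = ⟨x²⟩ − ⟨x⟩².
Gaussian moments: ∫x^(2j)·e^(−2βx²) dx = (2j−1)!!/(4β)^j · √(π/(2β)), odd powers integrate to 0; here √(π/(2β)) = 0.86902.
⟨x⟩ = 0.0000 and ⟨x²⟩ = 0.12019.
(Δx)² = 0.12019 − (0.0000)² = 0.12019.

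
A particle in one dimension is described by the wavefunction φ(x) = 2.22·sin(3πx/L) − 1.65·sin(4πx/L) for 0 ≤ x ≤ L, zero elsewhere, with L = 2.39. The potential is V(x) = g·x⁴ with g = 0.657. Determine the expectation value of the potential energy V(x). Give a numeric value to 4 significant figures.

7.181

⟨V⟩ = ∫ V(x)·|φ|² dx / ∫|φ|² dx.
On 0 ≤ x ≤ L (j ≠ l): ∫sin²(jπx/L) dx = L/2, ∫sin(jπx/L)·sin(lπx/L) dx = 0; diagonal moments ∫x·sin²(jπx/L) dx = L²/4, ∫x²·sin²(jπx/L) dx = L³·(1/6 − 1/(4j²π²)); cross terms ∫x·sin(jπx/L)·sin(lπx/L) dx = 0 for j + l even and −4jlL²/(π²(j² − l²)²) for j + l odd, ∫x²·sin(jπx/L)·sin(lπx/L) dx = (−1)^(j+l)·4jlL³/(π²(j² − l²)²); higher powers the same way via product-to-sum and parts.
State is unnormalized: ∫|φ|² dx = 9.1428, and ∫φ*·V(x)·φ dx = 65.651, so ⟨V⟩ = 65.651 / 9.1428.
⟨V⟩ = 7.1806.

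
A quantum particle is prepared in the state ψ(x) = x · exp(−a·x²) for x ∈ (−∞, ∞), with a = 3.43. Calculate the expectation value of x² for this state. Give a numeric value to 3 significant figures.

⟨x²⟩ = ∫ x²·|ψ|² dx / ∫|ψ|² dx (integrals over the domain).
Expand each integrand as polynomial × e^(−2ax²) and use ∫x^(2j)·e^(−2ax²) dx = (2j−1)!!/(4a)^j · √(π/(2a)), odd powers → 0; here √(π/(2a)) = 0.67673.
State is unnormalized: ∫|ψ|² dx = 0.049324, and ∫ψ*·x²·ψ dx = 0.010785, so ⟨x²⟩ = 0.010785 / 0.049324.
⟨x²⟩ = 0.21866.

0.219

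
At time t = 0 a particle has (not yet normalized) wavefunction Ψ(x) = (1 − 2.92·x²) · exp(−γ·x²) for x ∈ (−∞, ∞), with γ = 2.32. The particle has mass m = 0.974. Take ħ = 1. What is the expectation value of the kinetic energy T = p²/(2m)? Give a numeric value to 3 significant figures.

4.14

T = −(ħ²/2m) d²/dx², so ⟨T⟩ = −(ħ²/2m) ∫ Ψ*·Ψ'' dx / ∫|Ψ|² dx; with m = 0.974.
Expand each integrand as polynomial × e^(−2γx²) and use ∫x^(2j)·e^(−2γx²) dx = (2j−1)!!/(4γ)^j · √(π/(2γ)), odd powers → 0; here √(π/(2γ)) = 0.82284. Differentiate with the product rule, d/dx e^(−γx²) = −2γx·e^(−γx²).
State is unnormalized: ∫|Ψ|² dx = 0.54942, and ∫Ψ*·(−ħ²/2m · Ψ'') dx = 2.2759, so ⟨T⟩ = 2.2759 / 0.54942.
⟨T⟩ = 4.1423.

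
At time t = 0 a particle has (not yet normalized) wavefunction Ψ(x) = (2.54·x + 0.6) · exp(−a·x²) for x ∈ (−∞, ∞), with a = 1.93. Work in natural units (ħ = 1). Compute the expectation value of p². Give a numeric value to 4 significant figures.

p² Ψ = −ħ² d²Ψ/dx²; ⟨p²⟩ = −ħ² ∫ Ψ*·Ψ'' dx / ∫|Ψ|² dx.
Expand each integrand as polynomial × e^(−2ax²) and use ∫x^(2j)·e^(−2ax²) dx = (2j−1)!!/(4a)^j · √(π/(2a)), odd powers → 0; here √(π/(2a)) = 0.90216. Differentiate with the product rule, d/dx e^(−ax²) = −2ax·e^(−ax²).
State is unnormalized: ∫|Ψ|² dx = 1.0787, and ∫Ψ*·(−ħ² Ψ'') dx = 4.9921, so ⟨p²⟩ = 4.9921 / 1.0787.
⟨p²⟩ = 4.6278.

4.628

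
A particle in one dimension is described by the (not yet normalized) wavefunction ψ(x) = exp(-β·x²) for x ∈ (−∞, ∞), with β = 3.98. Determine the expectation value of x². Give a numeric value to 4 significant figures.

⟨x²⟩ = ∫ x²·|ψ|² dx / ∫|ψ|² dx (integrals over the domain).
Gaussian moments: ∫x^(2j)·e^(−2βx²) dx = (2j−1)!!/(4β)^j · √(π/(2β)), odd powers integrate to 0; here √(π/(2β)) = 0.62823.
State is unnormalized: ∫|ψ|² dx = 0.62823, and ∫ψ*·x²·ψ dx = 0.039462, so ⟨x²⟩ = 0.039462 / 0.62823.
⟨x²⟩ = 0.062814.

0.06281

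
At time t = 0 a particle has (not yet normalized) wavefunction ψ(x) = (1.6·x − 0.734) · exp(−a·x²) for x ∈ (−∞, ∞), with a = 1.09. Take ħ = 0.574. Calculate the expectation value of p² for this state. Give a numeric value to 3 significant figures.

0.734

p² ψ = −ħ² d²ψ/dx²; ⟨p²⟩ = −ħ² ∫ ψ*·ψ'' dx / ∫|ψ|² dx.
Expand each integrand as polynomial × e^(−2ax²) and use ∫x^(2j)·e^(−2ax²) dx = (2j−1)!!/(4a)^j · √(π/(2a)), odd powers → 0; here √(π/(2a)) = 1.2005. Differentiate with the product rule, d/dx e^(−ax²) = −2ax·e^(−ax²).
State is unnormalized: ∫|ψ|² dx = 1.3516, and ∫ψ*·(−ħ² ψ'') dx = 0.99167, so ⟨p²⟩ = 0.99167 / 1.3516.
⟨p²⟩ = 0.73370.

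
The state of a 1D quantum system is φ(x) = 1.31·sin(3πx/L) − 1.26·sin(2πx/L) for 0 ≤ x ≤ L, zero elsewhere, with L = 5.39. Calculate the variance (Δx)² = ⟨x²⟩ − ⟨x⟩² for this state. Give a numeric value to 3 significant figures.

Compute ⟨x⟩ and ⟨x²⟩ separately, then (Δx)² = ⟨x²⟩ − ⟨x⟩².
On 0 ≤ x ≤ L (j ≠ l): ∫sin²(jπx/L) dx = L/2, ∫sin(jπx/L)·sin(lπx/L) dx = 0; diagonal moments ∫x·sin²(jπx/L) dx = L²/4, ∫x²·sin²(jπx/L) dx = L³·(1/6 − 1/(4j²π²)); cross terms ∫x·sin(jπx/L)·sin(lπx/L) dx = 0 for j + l even and −4jlL²/(π²(j² − l²)²) for j + l odd, ∫x²·sin(jπx/L)·sin(lπx/L) dx = (−1)^(j+l)·4jlL³/(π²(j² − l²)²); higher powers the same way via product-to-sum and parts.
Normalization: ∫|φ|² dx = 8.9035.
⟨x⟩ = 3.7428 and ⟨x²⟩ = 15.070.
(Δx)² = 15.070 − (3.7428)² = 1.0614.

1.06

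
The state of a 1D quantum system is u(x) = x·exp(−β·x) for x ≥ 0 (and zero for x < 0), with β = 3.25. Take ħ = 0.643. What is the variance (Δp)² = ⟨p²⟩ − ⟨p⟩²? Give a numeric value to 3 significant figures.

4.37

Compute ⟨p⟩ and ⟨p²⟩ separately; (Δp)² = ⟨p²⟩ − ⟨p⟩².
Differentiate x·exp(−β·x) with the product rule; every integrand then reduces to terms xʲ·e^(−2βx) on [0, ∞), with ∫₀^∞ xʲ·e^(−2βx) dx = j!/(2β)^(j+1).
Normalization: ∫|u|² dx = 0.0072827.
⟨p⟩ = 0.0000 and ⟨p²⟩ = 4.3671.
(Δp)² = 4.3671 − (0.0000)² = 4.3671.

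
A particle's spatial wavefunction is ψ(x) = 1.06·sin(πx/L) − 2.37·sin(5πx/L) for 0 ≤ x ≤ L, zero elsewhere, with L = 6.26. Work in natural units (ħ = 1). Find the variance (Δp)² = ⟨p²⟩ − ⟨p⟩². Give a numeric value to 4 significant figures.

Compute ⟨p⟩ and ⟨p²⟩ separately; (Δp)² = ⟨p²⟩ − ⟨p⟩².
d²/dx² sin(jπx/L) = −(jπ/L)²·sin(jπx/L); on 0 ≤ x ≤ L, ∫sin²(jπx/L) dx = L/2 and ∫sin(jπx/L)·sin(lπx/L) dx = 0 for j ≠ l, so only diagonal terms survive in ∫|ψ|² and ∫ψ·ψ″; ∫ψ·ψ′ dx = [ψ²/2] between the walls = 0.
Normalization: ∫|ψ|² dx = 21.098.
⟨p⟩ = 0.0000 and ⟨p²⟩ = 5.2888.
(Δp)² = 5.2888 − (0.0000)² = 5.2888.

5.289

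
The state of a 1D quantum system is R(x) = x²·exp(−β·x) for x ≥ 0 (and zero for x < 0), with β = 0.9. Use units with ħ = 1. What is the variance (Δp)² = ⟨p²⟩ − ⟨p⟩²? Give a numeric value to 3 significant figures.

Compute ⟨p⟩ and ⟨p²⟩ separately; (Δp)² = ⟨p²⟩ − ⟨p⟩².
Differentiate x²·exp(−β·x) with the product rule; every integrand then reduces to terms xʲ·e^(−2βx) on [0, ∞), with ∫₀^∞ xʲ·e^(−2βx) dx = j!/(2β)^(j+1).
Normalization: ∫|R|² dx = 1.2701.
⟨p⟩ = 0.0000 and ⟨p²⟩ = 0.27000.
(Δp)² = 0.27000 − (0.0000)² = 0.27000.

0.270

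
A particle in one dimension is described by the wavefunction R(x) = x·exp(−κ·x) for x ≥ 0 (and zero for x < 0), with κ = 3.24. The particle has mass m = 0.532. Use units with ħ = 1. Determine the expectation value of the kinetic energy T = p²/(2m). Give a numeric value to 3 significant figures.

T = −(ħ²/2m) d²/dx², so ⟨T⟩ = −(ħ²/2m) ∫ R*·R'' dx / ∫|R|² dx; with m = 0.532.
Differentiate x·exp(−κ·x) with the product rule; every integrand then reduces to terms xʲ·e^(−2κx) on [0, ∞), with ∫₀^∞ xʲ·e^(−2κx) dx = j!/(2κ)^(j+1).
State is unnormalized: ∫|R|² dx = 0.0073503, and ∫R*·(−ħ²/2m · R'') dx = 0.072519, so ⟨T⟩ = 0.072519 / 0.0073503.
⟨T⟩ = 9.8662.

9.87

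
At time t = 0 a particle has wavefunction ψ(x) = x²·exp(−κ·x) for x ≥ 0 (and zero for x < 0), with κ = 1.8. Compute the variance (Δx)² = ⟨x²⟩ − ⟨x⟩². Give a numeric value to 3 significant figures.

Compute ⟨x⟩ and ⟨x²⟩ separately, then (Δx)² = ⟨x²⟩ − ⟨x⟩².
Every integrand reduces to terms xʲ·e^(−2κx) on [0, ∞); use ∫₀^∞ xʲ·e^(−2κx) dx = j!/(2κ)^(j+1).
Normalization: ∫|ψ|² dx = 0.039692.
⟨x⟩ = 1.3889 and ⟨x²⟩ = 2.3148.
(Δx)² = 2.3148 − (1.3889)² = 0.38580.

0.386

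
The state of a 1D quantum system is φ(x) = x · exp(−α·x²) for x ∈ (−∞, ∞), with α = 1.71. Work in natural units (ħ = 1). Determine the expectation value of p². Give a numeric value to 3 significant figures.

5.13

p² φ = −ħ² d²φ/dx²; ⟨p²⟩ = −ħ² ∫ φ*·φ'' dx / ∫|φ|² dx.
Expand each integrand as polynomial × e^(−2αx²) and use ∫x^(2j)·e^(−2αx²) dx = (2j−1)!!/(4α)^j · √(π/(2α)), odd powers → 0; here √(π/(2α)) = 0.95843. Differentiate with the product rule, d/dx e^(−αx²) = −2αx·e^(−αx²).
State is unnormalized: ∫|φ|² dx = 0.14012, and ∫φ*·(−ħ² φ'') dx = 0.71882, so ⟨p²⟩ = 0.71882 / 0.14012.
⟨p²⟩ = 5.1300.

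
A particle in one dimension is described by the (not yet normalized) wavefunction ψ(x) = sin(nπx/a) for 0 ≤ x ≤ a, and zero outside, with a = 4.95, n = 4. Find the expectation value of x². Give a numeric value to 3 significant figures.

⟨x²⟩ = ∫ x²·|ψ|² dx / ∫|ψ|² dx (integrals over the domain).
With sin²θ = (1 − cos2θ)/2 on 0 ≤ x ≤ a: ∫sin²(nπx/a) dx = a/2, ∫x·sin²(nπx/a) dx = a²/4, ∫x²·sin²(nπx/a) dx = a³·(1/6 − 1/(4n²π²)); higher powers xᵏ the same way, integrating xᵏ·cos(2nπx/a) by parts.
State is unnormalized: ∫|ψ|² dx = 2.4750, and ∫ψ*·x²·ψ dx = 20.023, so ⟨x²⟩ = 20.023 / 2.4750.
⟨x²⟩ = 8.0899.

8.09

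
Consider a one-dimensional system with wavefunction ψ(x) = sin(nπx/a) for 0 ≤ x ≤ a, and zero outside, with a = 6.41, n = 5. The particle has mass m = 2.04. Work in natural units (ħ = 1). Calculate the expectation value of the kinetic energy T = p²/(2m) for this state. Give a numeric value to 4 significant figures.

T = −(ħ²/2m) d²/dx², so ⟨T⟩ = −(ħ²/2m) ∫ ψ*·ψ'' dx / ∫|ψ|² dx; with m = 2.04.
d/dx sin(nπx/a) = (nπ/a)·cos(nπx/a) and d²/dx² sin(nπx/a) = −(nπ/a)²·sin(nπx/a); on 0 ≤ x ≤ a, ∫sin²(nπx/a) dx = a/2 and ∫sin(nπx/a)·cos(nπx/a) dx = 0.
State is unnormalized: ∫|ψ|² dx = 3.2050, and ∫ψ*·(−ħ²/2m · ψ'') dx = 4.7173, so ⟨T⟩ = 4.7173 / 3.2050.
⟨T⟩ = 1.4718.

1.472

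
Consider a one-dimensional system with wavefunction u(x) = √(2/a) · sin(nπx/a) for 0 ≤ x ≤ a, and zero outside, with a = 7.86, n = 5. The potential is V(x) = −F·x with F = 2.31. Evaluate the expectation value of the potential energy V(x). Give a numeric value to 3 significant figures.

⟨V⟩ = ∫ V(x)·|u|² dx.
With sin²θ = (1 − cos2θ)/2 on 0 ≤ x ≤ a: ∫sin²(nπx/a) dx = a/2, ∫x·sin²(nπx/a) dx = a²/4, ∫x²·sin²(nπx/a) dx = a³·(1/6 − 1/(4n²π²)); higher powers xᵏ the same way, integrating xᵏ·cos(2nπx/a) by parts.
⟨V⟩ = -9.0783.

-9.08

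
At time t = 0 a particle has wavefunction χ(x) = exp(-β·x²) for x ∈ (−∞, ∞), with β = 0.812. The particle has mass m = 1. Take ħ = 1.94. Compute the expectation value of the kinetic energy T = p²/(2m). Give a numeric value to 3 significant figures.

T = −(ħ²/2m) d²/dx², so ⟨T⟩ = −(ħ²/2m) ∫ χ*·χ'' dx / ∫|χ|² dx; with m = 1.
Gaussian moments: ∫x^(2j)·e^(−2βx²) dx = (2j−1)!!/(4β)^j · √(π/(2β)), odd powers integrate to 0; here √(π/(2β)) = 1.3909. Derivatives: d/dx e^(−βx²) = −2βx·e^(−βx²), d²/dx² e^(−βx²) = (4β²x² − 2β)·e^(−βx²).
State is unnormalized: ∫|χ|² dx = 1.3909, and ∫χ*·(−ħ²/2m · χ'') dx = 2.1253, so ⟨T⟩ = 2.1253 / 1.3909.
⟨T⟩ = 1.5280.

1.53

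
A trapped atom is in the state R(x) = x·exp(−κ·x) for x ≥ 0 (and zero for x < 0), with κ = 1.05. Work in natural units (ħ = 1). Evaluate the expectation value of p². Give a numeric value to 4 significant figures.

1.103

p² R = −ħ² d²R/dx²; ⟨p²⟩ = −ħ² ∫ R*·R'' dx / ∫|R|² dx.
Differentiate x·exp(−κ·x) with the product rule; every integrand then reduces to terms xʲ·e^(−2κx) on [0, ∞), with ∫₀^∞ xʲ·e^(−2κx) dx = j!/(2κ)^(j+1).
State is unnormalized: ∫|R|² dx = 0.21596, and ∫R*·(−ħ² R'') dx = 0.23810, so ⟨p²⟩ = 0.23810 / 0.21596.
⟨p²⟩ = 1.1025.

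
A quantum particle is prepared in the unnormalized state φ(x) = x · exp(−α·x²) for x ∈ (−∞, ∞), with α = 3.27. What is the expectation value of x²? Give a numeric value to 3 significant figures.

0.229

⟨x²⟩ = ∫ x²·|φ|² dx / ∫|φ|² dx (integrals over the domain).
Expand each integrand as polynomial × e^(−2αx²) and use ∫x^(2j)·e^(−2αx²) dx = (2j−1)!!/(4α)^j · √(π/(2α)), odd powers → 0; here √(π/(2α)) = 0.69308.
State is unnormalized: ∫|φ|² dx = 0.052988, and ∫φ*·x²·φ dx = 0.012153, so ⟨x²⟩ = 0.012153 / 0.052988.
⟨x²⟩ = 0.22936.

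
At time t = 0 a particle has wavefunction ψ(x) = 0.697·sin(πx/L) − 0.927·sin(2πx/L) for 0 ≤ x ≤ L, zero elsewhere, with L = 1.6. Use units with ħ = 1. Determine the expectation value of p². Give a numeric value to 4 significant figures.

p² ψ = −ħ² d²ψ/dx²; ⟨p²⟩ = −ħ² ∫ ψ*·ψ'' dx / ∫|ψ|² dx.
d²/dx² sin(jπx/L) = −(jπ/L)²·sin(jπx/L); on 0 ≤ x ≤ L, ∫sin²(jπx/L) dx = L/2 and ∫sin(jπx/L)·sin(lπx/L) dx = 0 for j ≠ l, so only diagonal terms survive in ∫|ψ|² and ∫ψ·ψ″; ∫ψ·ψ′ dx = [ψ²/2] between the walls = 0.
State is unnormalized: ∫|ψ|² dx = 1.0761, and ∫ψ*·(−ħ² ψ'') dx = 12.100, so ⟨p²⟩ = 12.100 / 1.0761.
⟨p²⟩ = 11.244.

11.24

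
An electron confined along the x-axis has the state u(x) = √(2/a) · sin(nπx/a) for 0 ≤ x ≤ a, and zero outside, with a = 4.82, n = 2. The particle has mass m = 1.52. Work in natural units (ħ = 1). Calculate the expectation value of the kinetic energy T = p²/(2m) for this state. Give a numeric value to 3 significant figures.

0.559

T = −(ħ²/2m) d²/dx², so ⟨T⟩ = −(ħ²/2m) ∫ u*·u'' dx; with m = 1.52.
d/dx sin(nπx/a) = (nπ/a)·cos(nπx/a) and d²/dx² sin(nπx/a) = −(nπ/a)²·sin(nπx/a); on 0 ≤ x ≤ a, ∫sin²(nπx/a) dx = a/2 and ∫sin(nπx/a)·cos(nπx/a) dx = 0.
⟨T⟩ = 0.55897.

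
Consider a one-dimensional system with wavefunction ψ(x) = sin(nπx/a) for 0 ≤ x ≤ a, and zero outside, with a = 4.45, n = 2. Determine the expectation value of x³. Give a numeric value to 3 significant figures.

⟨x³⟩ = ∫ x³·|ψ|² dx / ∫|ψ|² dx (integrals over the domain).
With sin²θ = (1 − cos2θ)/2 on 0 ≤ x ≤ a: ∫sin²(nπx/a) dx = a/2, ∫x·sin²(nπx/a) dx = a²/4, ∫x²·sin²(nπx/a) dx = a³·(1/6 − 1/(4n²π²)); higher powers xᵏ the same way, integrating xᵏ·cos(2nπx/a) by parts.
State is unnormalized: ∫|ψ|² dx = 2.2250, and ∫ψ*·x³·ψ dx = 45.293, so ⟨x³⟩ = 45.293 / 2.2250.
⟨x³⟩ = 20.356.

20.4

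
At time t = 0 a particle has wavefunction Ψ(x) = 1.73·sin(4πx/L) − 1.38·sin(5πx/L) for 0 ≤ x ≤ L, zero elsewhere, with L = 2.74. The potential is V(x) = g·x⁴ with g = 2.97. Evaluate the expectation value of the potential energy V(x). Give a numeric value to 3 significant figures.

⟨V⟩ = ∫ V(x)·|Ψ|² dx / ∫|Ψ|² dx.
On 0 ≤ x ≤ L (j ≠ l): ∫sin²(jπx/L) dx = L/2, ∫sin(jπx/L)·sin(lπx/L) dx = 0; diagonal moments ∫x·sin²(jπx/L) dx = L²/4, ∫x²·sin²(jπx/L) dx = L³·(1/6 − 1/(4j²π²)); cross terms ∫x·sin(jπx/L)·sin(lπx/L) dx = 0 for j + l even and −4jlL²/(π²(j² − l²)²) for j + l odd, ∫x²·sin(jπx/L)·sin(lπx/L) dx = (−1)^(j+l)·4jlL³/(π²(j² − l²)²); higher powers the same way via product-to-sum and parts.
State is unnormalized: ∫|Ψ|² dx = 6.7093, and ∫Ψ*·V(x)·Ψ dx = 387.13, so ⟨V⟩ = 387.13 / 6.7093.
⟨V⟩ = 57.701.

57.7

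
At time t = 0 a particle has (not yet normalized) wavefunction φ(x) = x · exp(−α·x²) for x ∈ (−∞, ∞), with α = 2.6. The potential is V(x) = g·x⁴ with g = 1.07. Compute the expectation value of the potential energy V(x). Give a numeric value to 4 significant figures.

⟨V⟩ = ∫ V(x)·|φ|² dx / ∫|φ|² dx.
Expand each integrand as polynomial × e^(−2αx²) and use ∫x^(2j)·e^(−2αx²) dx = (2j−1)!!/(4α)^j · √(π/(2α)), odd powers → 0; here √(π/(2α)) = 0.77727.
State is unnormalized: ∫|φ|² dx = 0.074738, and ∫φ*·V(x)·φ dx = 0.011090, so ⟨V⟩ = 0.011090 / 0.074738.
⟨V⟩ = 0.14839.

0.1484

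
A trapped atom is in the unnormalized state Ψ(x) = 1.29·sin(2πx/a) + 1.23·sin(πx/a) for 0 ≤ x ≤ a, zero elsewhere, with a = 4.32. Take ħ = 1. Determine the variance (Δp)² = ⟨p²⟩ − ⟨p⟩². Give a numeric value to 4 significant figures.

1.360

Compute ⟨p⟩ and ⟨p²⟩ separately; (Δp)² = ⟨p²⟩ − ⟨p⟩².
d²/dx² sin(jπx/a) = −(jπ/a)²·sin(jπx/a); on 0 ≤ x ≤ a, ∫sin²(jπx/a) dx = a/2 and ∫sin(jπx/a)·sin(lπx/a) dx = 0 for j ≠ l, so only diagonal terms survive in ∫|Ψ|² and ∫Ψ·Ψ″; ∫Ψ·Ψ′ dx = [Ψ²/2] between the walls = 0.
Normalization: ∫|Ψ|² dx = 6.8623.
⟨p⟩ = 0.0000 and ⟨p²⟩ = 1.3599.
(Δp)² = 1.3599 − (0.0000)² = 1.3599.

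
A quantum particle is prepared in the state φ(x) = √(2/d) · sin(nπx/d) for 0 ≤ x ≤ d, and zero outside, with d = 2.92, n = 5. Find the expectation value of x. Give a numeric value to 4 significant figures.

1.460

⟨x⟩ = ∫ x·|φ|² dx (integrals over the domain).
With sin²θ = (1 − cos2θ)/2 on 0 ≤ x ≤ d: ∫sin²(nπx/d) dx = d/2, ∫x·sin²(nπx/d) dx = d²/4, ∫x²·sin²(nπx/d) dx = d³·(1/6 − 1/(4n²π²)); higher powers xᵏ the same way, integrating xᵏ·cos(2nπx/d) by parts.
⟨x⟩ = 1.4600.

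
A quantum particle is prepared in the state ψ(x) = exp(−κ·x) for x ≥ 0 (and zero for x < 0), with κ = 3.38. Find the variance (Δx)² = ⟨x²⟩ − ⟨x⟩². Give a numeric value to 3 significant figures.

Compute ⟨x⟩ and ⟨x²⟩ separately, then (Δx)² = ⟨x²⟩ − ⟨x⟩².
Every integrand reduces to terms xʲ·e^(−2κx) on [0, ∞); use ∫₀^∞ xʲ·e^(−2κx) dx = j!/(2κ)^(j+1).
Normalization: ∫|ψ|² dx = 0.14793.
⟨x⟩ = 0.14793 and ⟨x²⟩ = 0.043766.
(Δx)² = 0.043766 − (0.14793)² = 0.021883.

0.0219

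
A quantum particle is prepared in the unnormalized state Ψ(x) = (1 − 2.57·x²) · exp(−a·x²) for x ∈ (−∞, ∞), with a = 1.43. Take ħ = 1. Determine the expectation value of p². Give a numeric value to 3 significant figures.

p² Ψ = −ħ² d²Ψ/dx²; ⟨p²⟩ = −ħ² ∫ Ψ*·Ψ'' dx / ∫|Ψ|² dx.
Expand each integrand as polynomial × e^(−2ax²) and use ∫x^(2j)·e^(−2ax²) dx = (2j−1)!!/(4a)^j · √(π/(2a)), odd powers → 0; here √(π/(2a)) = 1.0481. Differentiate with the product rule, d/dx e^(−ax²) = −2ax·e^(−ax²).
State is unnormalized: ∫|Ψ|² dx = 0.74100, and ∫Ψ*·(−ħ² Ψ'') dx = 4.9634, so ⟨p²⟩ = 4.9634 / 0.74100.
⟨p²⟩ = 6.6982.

6.70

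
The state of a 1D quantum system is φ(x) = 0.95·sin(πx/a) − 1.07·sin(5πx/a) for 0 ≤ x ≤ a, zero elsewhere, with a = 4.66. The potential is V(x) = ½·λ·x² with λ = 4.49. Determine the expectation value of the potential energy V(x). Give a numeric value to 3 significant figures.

14.8

⟨V⟩ = ∫ V(x)·|φ|² dx / ∫|φ|² dx.
On 0 ≤ x ≤ a (j ≠ l): ∫sin²(jπx/a) dx = a/2, ∫sin(jπx/a)·sin(lπx/a) dx = 0; diagonal moments ∫x·sin²(jπx/a) dx = a²/4, ∫x²·sin²(jπx/a) dx = a³·(1/6 − 1/(4j²π²)); cross terms ∫x·sin(jπx/a)·sin(lπx/a) dx = 0 for j + l even and −4jla²/(π²(j² − l²)²) for j + l odd, ∫x²·sin(jπx/a)·sin(lπx/a) dx = (−1)^(j+l)·4jla³/(π²(j² − l²)²); higher powers the same way via product-to-sum and parts.
State is unnormalized: ∫|φ|² dx = 4.7704, and ∫φ*·V(x)·φ dx = 70.440, so ⟨V⟩ = 70.440 / 4.7704.
⟨V⟩ = 14.766.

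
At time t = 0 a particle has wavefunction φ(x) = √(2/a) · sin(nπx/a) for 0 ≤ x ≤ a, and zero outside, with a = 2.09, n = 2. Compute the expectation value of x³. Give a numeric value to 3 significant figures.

2.11

⟨x³⟩ = ∫ x³·|φ|² dx (integrals over the domain).
With sin²θ = (1 − cos2θ)/2 on 0 ≤ x ≤ a: ∫sin²(nπx/a) dx = a/2, ∫x·sin²(nπx/a) dx = a²/4, ∫x²·sin²(nπx/a) dx = a³·(1/6 − 1/(4n²π²)); higher powers xᵏ the same way, integrating xᵏ·cos(2nπx/a) by parts.
⟨x³⟩ = 2.1089.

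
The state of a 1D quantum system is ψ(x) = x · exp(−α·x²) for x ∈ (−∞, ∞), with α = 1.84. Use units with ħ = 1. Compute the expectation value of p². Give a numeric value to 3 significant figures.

5.52

p² ψ = −ħ² d²ψ/dx²; ⟨p²⟩ = −ħ² ∫ ψ*·ψ'' dx / ∫|ψ|² dx.
Expand each integrand as polynomial × e^(−2αx²) and use ∫x^(2j)·e^(−2αx²) dx = (2j−1)!!/(4α)^j · √(π/(2α)), odd powers → 0; here √(π/(2α)) = 0.92396. Differentiate with the product rule, d/dx e^(−αx²) = −2αx·e^(−αx²).
State is unnormalized: ∫|ψ|² dx = 0.12554, and ∫ψ*·(−ħ² ψ'') dx = 0.69297, so ⟨p²⟩ = 0.69297 / 0.12554.
⟨p²⟩ = 5.5200.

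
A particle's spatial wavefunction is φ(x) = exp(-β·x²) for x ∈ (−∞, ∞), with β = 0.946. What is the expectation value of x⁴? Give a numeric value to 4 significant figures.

0.2095

⟨x⁴⟩ = ∫ x⁴·|φ|² dx / ∫|φ|² dx (integrals over the domain).
Gaussian moments: ∫x^(2j)·e^(−2βx²) dx = (2j−1)!!/(4β)^j · √(π/(2β)), odd powers integrate to 0; here √(π/(2β)) = 1.2886.
State is unnormalized: ∫|φ|² dx = 1.2886, and ∫φ*·x⁴·φ dx = 0.26998, so ⟨x⁴⟩ = 0.26998 / 1.2886.
⟨x⁴⟩ = 0.20952.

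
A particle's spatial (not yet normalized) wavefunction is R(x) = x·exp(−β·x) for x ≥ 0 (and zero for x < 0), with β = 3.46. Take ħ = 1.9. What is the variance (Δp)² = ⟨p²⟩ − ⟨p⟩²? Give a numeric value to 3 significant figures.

43.2

Compute ⟨p⟩ and ⟨p²⟩ separately; (Δp)² = ⟨p²⟩ − ⟨p⟩².
Differentiate x·exp(−β·x) with the product rule; every integrand then reduces to terms xʲ·e^(−2βx) on [0, ∞), with ∫₀^∞ xʲ·e^(−2βx) dx = j!/(2β)^(j+1).
Normalization: ∫|R|² dx = 0.0060355.
⟨p⟩ = 0.0000 and ⟨p²⟩ = 43.217.
(Δp)² = 43.217 − (0.0000)² = 43.217.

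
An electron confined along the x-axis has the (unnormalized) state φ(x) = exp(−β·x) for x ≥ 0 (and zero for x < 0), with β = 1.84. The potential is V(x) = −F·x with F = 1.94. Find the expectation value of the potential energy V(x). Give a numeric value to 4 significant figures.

-0.5272

⟨V⟩ = ∫ V(x)·|φ|² dx / ∫|φ|² dx.
Every integrand reduces to terms xʲ·e^(−2βx) on [0, ∞); use ∫₀^∞ xʲ·e^(−2βx) dx = j!/(2β)^(j+1).
State is unnormalized: ∫|φ|² dx = 0.27174, and ∫φ*·V(x)·φ dx = -0.14325, so ⟨V⟩ = -0.14325 / 0.27174.
⟨V⟩ = -0.52717.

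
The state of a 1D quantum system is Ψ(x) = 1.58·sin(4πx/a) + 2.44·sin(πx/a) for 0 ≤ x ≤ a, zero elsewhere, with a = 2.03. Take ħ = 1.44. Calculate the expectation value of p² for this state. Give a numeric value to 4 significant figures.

26.97

p² Ψ = −ħ² d²Ψ/dx²; ⟨p²⟩ = −ħ² ∫ Ψ*·Ψ'' dx / ∫|Ψ|² dx.
d²/dx² sin(jπx/a) = −(jπ/a)²·sin(jπx/a); on 0 ≤ x ≤ a, ∫sin²(jπx/a) dx = a/2 and ∫sin(jπx/a)·sin(lπx/a) dx = 0 for j ≠ l, so only diagonal terms survive in ∫|Ψ|² and ∫Ψ·Ψ″; ∫Ψ·Ψ′ dx = [Ψ²/2] between the walls = 0.
State is unnormalized: ∫|Ψ|² dx = 8.5768, and ∫Ψ*·(−ħ² Ψ'') dx = 231.35, so ⟨p²⟩ = 231.35 / 8.5768.
⟨p²⟩ = 26.974.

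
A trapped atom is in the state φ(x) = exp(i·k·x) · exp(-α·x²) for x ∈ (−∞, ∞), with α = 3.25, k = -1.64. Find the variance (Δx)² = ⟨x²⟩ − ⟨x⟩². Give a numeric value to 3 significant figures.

0.0769

Compute ⟨x⟩ and ⟨x²⟩ separately, then (Δx)² = ⟨x²⟩ − ⟨x⟩².
Gaussian moments: ∫x^(2j)·e^(−2αx²) dx = (2j−1)!!/(4α)^j · √(π/(2α)), odd powers integrate to 0; here √(π/(2α)) = 0.69521.
Normalization: ∫|φ|² dx = 0.69521.
⟨x⟩ = 0.0000 and ⟨x²⟩ = 0.076923.
(Δx)² = 0.076923 − (0.0000)² = 0.076923.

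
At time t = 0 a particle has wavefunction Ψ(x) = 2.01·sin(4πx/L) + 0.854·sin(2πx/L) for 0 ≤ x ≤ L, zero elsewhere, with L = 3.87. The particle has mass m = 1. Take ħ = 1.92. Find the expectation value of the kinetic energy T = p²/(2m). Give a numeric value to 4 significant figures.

T = −(ħ²/2m) d²/dx², so ⟨T⟩ = −(ħ²/2m) ∫ Ψ*·Ψ'' dx / ∫|Ψ|² dx; with m = 1.
d²/dx² sin(jπx/L) = −(jπ/L)²·sin(jπx/L); on 0 ≤ x ≤ L, ∫sin²(jπx/L) dx = L/2 and ∫sin(jπx/L)·sin(lπx/L) dx = 0 for j ≠ l, so only diagonal terms survive in ∫|Ψ|² and ∫Ψ·Ψ″; ∫Ψ·Ψ′ dx = [Ψ²/2] between the walls = 0.
State is unnormalized: ∫|Ψ|² dx = 9.2288, and ∫Ψ*·(−ħ²/2m · Ψ'') dx = 158.79, so ⟨T⟩ = 158.79 / 9.2288.
⟨T⟩ = 17.206.

17.21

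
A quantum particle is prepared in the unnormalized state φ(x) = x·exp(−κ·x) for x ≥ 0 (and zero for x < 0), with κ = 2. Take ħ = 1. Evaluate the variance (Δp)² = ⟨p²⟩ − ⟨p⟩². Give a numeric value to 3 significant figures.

4.00

Compute ⟨p⟩ and ⟨p²⟩ separately; (Δp)² = ⟨p²⟩ − ⟨p⟩².
Differentiate x·exp(−κ·x) with the product rule; every integrand then reduces to terms xʲ·e^(−2κx) on [0, ∞), with ∫₀^∞ xʲ·e^(−2κx) dx = j!/(2κ)^(j+1).
Normalization: ∫|φ|² dx = 0.031250.
⟨p⟩ = 0.0000 and ⟨p²⟩ = 4.0000.
(Δp)² = 4.0000 − (0.0000)² = 4.0000.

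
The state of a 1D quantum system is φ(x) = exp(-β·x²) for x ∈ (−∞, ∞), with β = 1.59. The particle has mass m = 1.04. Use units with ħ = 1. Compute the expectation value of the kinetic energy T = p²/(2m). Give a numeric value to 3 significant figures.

0.764

T = −(ħ²/2m) d²/dx², so ⟨T⟩ = −(ħ²/2m) ∫ φ*·φ'' dx / ∫|φ|² dx; with m = 1.04.
Gaussian moments: ∫x^(2j)·e^(−2βx²) dx = (2j−1)!!/(4β)^j · √(π/(2β)), odd powers integrate to 0; here √(π/(2β)) = 0.99394. Derivatives: d/dx e^(−βx²) = −2βx·e^(−βx²), d²/dx² e^(−βx²) = (4β²x² − 2β)·e^(−βx²).
State is unnormalized: ∫|φ|² dx = 0.99394, and ∫φ*·(−ħ²/2m · φ'') dx = 0.75979, so ⟨T⟩ = 0.75979 / 0.99394.
⟨T⟩ = 0.76442.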